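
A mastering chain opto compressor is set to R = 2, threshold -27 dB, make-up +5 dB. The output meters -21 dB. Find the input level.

-25 dB

Stripping the +5 dB make-up gives -26 dB at the gain stage.
Post-compression overshoot = -26 − (-27) = 1 dB.
Undo the ratio: input overshoot = 1 × 2 = 2 dB, giving input = -25 dB.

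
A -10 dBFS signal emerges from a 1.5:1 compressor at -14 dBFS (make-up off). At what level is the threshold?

Input is 12 dB above T (since output overshoot × R = input overshoot: (-14 − T)·1.5 = -10 − T gives T = -22 dBFS).
Check: -22 + (-10 − (-22))/1.5 = -22 + 8 = -14 dBFS. ✓

-22 dBFS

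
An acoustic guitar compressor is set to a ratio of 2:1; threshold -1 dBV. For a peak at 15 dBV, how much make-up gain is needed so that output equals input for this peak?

Without make-up, output = threshold + overshoot/2 = -1 + 8 = 7 dBV.
Gap to target: 8 dB.

8 dB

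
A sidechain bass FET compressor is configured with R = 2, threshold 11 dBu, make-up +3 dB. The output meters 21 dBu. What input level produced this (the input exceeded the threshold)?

Before make-up, the level was 21 − 3 = 18 dBu.
Post-compression overshoot = 18 − 11 = 7 dB.
Before 2:1 compression the overshoot was 7 × 2 = 14 dB, so input = 11 + 14 = 25 dBu.

25 dBu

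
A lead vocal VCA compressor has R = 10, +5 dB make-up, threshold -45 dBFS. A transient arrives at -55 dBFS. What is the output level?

-55 dBFS is 10 dB below the -45 dBFS threshold, so no gain reduction is applied.
Make-up gain adds 5 dB: -55 + 5 = -50 dBFS.

-50 dBFS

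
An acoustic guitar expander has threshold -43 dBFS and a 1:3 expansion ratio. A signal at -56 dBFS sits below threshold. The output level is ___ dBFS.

Below threshold, a 1:3 expander applies gain = (3−1)×(T − x) of attenuation.
(3−1) × 13 = 26 dB, so output = -56 − 26 = -82 dBFS.

-82 dBFS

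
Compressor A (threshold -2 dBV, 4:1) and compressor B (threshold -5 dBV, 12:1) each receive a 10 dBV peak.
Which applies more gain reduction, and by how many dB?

B, by 4.75 dB

A: GR = 12 − 12/4 = 9 dB.
B: GR = 15 − 15/12 = 13.75 dB.
B reduces 4.75 dB more.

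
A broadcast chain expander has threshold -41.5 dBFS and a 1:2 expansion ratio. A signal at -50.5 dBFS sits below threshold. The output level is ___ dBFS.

The input is 9 dB below the -41.5 dBFS threshold.
A 1:2 expander multiplies undershoot by 2: 9 × 2 = 18 dB below threshold.
Output = -41.5 − 18 = -59.5 dBFS.

-59.5 dBFS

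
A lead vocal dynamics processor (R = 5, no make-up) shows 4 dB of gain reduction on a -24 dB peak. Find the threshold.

Let T be the threshold. Output overshoot = (input overshoot)/R, so -28 − T = (-24 − T)/5.
5·(-28 − T) = -24 − T → 4·T = -140 − (-24) = -116.
T = -116/4 = -29 dB.

-29 dB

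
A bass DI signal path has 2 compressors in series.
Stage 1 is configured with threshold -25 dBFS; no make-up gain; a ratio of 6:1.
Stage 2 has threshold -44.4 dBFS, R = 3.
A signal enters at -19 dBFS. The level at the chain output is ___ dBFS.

Stage 1: overshoot 6 dB → 6/6 = 1 dB → -24 dBFS.
Stage 2: overshoot 20.4 dB → 20.4/3 = 6.8 dB → -37.6 dBFS.

-37.6 dBFS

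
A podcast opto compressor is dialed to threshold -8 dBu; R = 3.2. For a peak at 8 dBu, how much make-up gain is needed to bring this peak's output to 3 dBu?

6 dB

The peak compresses to -8 + 16/3.2 = -3 dBu.
To reach 3 dBu requires 3 − (-3) = 6 dB of make-up.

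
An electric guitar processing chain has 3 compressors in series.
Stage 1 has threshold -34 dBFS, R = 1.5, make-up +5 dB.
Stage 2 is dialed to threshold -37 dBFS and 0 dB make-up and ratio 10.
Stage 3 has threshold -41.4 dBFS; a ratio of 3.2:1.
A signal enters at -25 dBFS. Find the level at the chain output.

Stage 1: 9 dB above -34 dBFS, reduced 1.5:1 to 6 dB above → -28 dBFS; +5 dB make-up → -23 dBFS.
Stage 2: 14 dB above -37 dBFS, reduced 10:1 to 1.4 dB above → -35.6 dBFS.
Stage 3: overshoot 5.8 dB → 5.8/3.2 = 1.8125 dB → -39.5875 dBFS.

-39.5875 dBFS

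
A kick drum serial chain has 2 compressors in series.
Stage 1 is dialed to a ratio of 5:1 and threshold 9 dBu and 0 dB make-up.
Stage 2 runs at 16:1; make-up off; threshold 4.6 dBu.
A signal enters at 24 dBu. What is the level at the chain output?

5.0625 dBu

Stage 1: 24 dBu is 15 dB over 9 dBu; at 5:1 that becomes 3 dB over, giving 12 dBu.
Stage 2: 7.4 dB above 4.6 dBu, reduced 16:1 to 0.4625 dB above → 5.0625 dBu.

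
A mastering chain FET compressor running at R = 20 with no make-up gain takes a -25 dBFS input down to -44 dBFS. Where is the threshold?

-45 dBFS

Input is 20 dB above T (since output overshoot × R = input overshoot: (-44 − T)·20 = -25 − T gives T = -45 dBFS).
Check: -45 + (-25 − (-45))/20 = -45 + 1 = -44 dBFS. ✓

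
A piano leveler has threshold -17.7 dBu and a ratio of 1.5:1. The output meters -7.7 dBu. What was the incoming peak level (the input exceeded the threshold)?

The compressed level sits -7.7 − (-17.7) = 10 dB over threshold.
Before 1.5:1 compression the overshoot was 10 × 1.5 = 15 dB, so input = -17.7 + 15 = -2.7 dBu.

-2.7 dBu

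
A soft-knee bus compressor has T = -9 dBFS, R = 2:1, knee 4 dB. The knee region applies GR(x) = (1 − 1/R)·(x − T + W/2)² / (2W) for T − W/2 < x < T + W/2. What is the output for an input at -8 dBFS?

x − T + W/2 = -8 − (-9) + 2 = 3.
GR = (1 − 1/2) × 3² / 8 = 0.5 × 9 / 8 = 0.5625 dB.
Output = -8 − 0.5625 = -8.5625 dBFS.

-8.5625 dBFS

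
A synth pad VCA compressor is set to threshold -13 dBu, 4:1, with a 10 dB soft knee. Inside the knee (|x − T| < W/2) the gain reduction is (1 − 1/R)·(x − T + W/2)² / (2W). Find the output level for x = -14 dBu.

x − T + W/2 = -14 − (-13) + 5 = 4.
GR = (1 − 1/4) × 4² / 20 = 0.75 × 16 / 20 = 0.6 dB.
Output = -14 − 0.6 = -14.6 dBu.

-14.6 dBu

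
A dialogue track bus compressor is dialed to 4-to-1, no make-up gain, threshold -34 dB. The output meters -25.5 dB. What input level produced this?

The compressed level sits -25.5 − (-34) = 8.5 dB over threshold.
Input overshoot = R × output overshoot = 34 dB → input = -34 + 34 = 0 dB.

0 dB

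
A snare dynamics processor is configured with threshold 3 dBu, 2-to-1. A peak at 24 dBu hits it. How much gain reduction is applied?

10.5 dB

Overshoot = 24 − 3 = 21 dB.
At 2:1, output sits 21/2 = 10.5 dB above threshold.
GR = overshoot in − overshoot out = 21 − 10.5 = 10.5 dB.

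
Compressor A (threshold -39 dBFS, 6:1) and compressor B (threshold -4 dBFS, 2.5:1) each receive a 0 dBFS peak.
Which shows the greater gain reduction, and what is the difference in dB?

A: GR = 39 − 39/6 = 32.5 dB.
B: GR = 4 − 4/2.5 = 2.4 dB.
A reduces 30.1 dB more.

A, by 30.1 dB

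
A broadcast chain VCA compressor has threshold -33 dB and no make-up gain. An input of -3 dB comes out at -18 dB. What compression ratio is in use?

2:1

Input overshoot = -3 − (-33) = 30 dB; output overshoot = -18 − (-33) = 15 dB.
Ratio = 30 / 15 = 2.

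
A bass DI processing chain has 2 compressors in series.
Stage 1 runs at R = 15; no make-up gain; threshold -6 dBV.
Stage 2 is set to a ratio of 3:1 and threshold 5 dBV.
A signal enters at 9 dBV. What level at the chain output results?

-5 dBV

Stage 1: overshoot 15 dB → 15/15 = 1 dB → -5 dBV.
Stage 2: below threshold (-5 ≤ 5); passes unchanged; output -5 dBV.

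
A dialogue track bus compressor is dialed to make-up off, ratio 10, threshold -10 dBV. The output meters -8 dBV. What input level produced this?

10 dBV

That's 2 dB above the -10 dBV threshold.
Input overshoot = R × output overshoot = 20 dB → input = -10 + 20 = 10 dBV.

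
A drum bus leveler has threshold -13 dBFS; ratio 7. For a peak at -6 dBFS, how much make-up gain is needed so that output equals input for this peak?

Overshoot 7 dB → 7/7 = 1 dB after compression, so the compressed level is -13 + 1 = -12 dBFS.
Make-up = target − compressed = -6 − (-12) = 6 dB.

6 dB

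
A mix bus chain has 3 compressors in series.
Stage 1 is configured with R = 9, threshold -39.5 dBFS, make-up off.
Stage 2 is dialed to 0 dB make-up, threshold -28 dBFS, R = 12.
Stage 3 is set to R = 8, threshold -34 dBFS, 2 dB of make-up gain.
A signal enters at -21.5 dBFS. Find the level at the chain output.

Stage 1: -21.5 dBFS is 18 dB over -39.5 dBFS; at 9:1 that becomes 2 dB over, giving -37.5 dBFS.
Stage 2: -37.5 dBFS ≤ -28 dBFS, so stage 2 doesn't engage; output -37.5 dBFS.
Stage 3: -37.5 dBFS ≤ -34 dBFS, so stage 3 doesn't engage; make-up brings it to -35.5 dBFS.

-35.5 dBFS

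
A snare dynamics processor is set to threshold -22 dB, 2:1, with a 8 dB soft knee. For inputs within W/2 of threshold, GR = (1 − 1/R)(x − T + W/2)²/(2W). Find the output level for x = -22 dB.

x − T + W/2 = -22 − (-22) + 4 = 4.
GR = (1 − 1/2) × 4² / 16 = 0.5 × 16 / 16 = 0.5 dB.
Output = -22 − 0.5 = -22.5 dB.

-22.5 dB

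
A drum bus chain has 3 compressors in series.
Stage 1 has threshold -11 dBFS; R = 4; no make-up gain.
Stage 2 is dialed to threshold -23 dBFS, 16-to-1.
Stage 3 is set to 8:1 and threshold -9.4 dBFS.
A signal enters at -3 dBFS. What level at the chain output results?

Stage 1: -3 dBFS is 8 dB over -11 dBFS; at 4:1 that becomes 2 dB over, giving -9 dBFS.
Stage 2: 14 dB above -23 dBFS, reduced 16:1 to 0.875 dB above → -22.125 dBFS.
Stage 3: -22.125 dBFS ≤ -9.4 dBFS, so stage 3 doesn't engage; output -22.125 dBFS.

-22.125 dBFS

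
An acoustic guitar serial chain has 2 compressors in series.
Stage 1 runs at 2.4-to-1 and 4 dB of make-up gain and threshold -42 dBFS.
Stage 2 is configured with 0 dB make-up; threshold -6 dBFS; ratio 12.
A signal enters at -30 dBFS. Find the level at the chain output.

Stage 1: -30 dBFS is 12 dB over -42 dBFS; at 2.4:1 that becomes 5 dB over, giving -37 dBFS; +4 dB make-up → -33 dBFS.
Stage 2: -33 dBFS ≤ -6 dBFS, so stage 2 doesn't engage; output -33 dBFS.

-33 dBFS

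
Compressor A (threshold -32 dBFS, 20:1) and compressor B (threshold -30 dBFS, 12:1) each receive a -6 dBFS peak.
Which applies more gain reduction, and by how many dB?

A: GR = 26 − 26/20 = 24.7 dB.
B: GR = 24 − 24/12 = 22 dB.
Difference: 2.7 dB in favour of A.

A, by 2.7 dB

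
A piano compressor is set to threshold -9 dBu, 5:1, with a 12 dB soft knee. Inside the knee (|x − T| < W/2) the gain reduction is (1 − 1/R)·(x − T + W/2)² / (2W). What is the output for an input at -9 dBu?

x − T + W/2 = -9 − (-9) + 6 = 6.
GR = (1 − 1/5) × 6² / 24 = 0.8 × 36 / 24 = 1.2 dB.
Output = -9 − 1.2 = -10.2 dBu.

-10.2 dBu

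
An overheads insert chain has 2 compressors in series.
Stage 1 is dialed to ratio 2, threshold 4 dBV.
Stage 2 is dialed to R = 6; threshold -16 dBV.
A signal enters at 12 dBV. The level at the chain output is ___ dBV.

Stage 1: 8 dB above 4 dBV, reduced 2:1 to 4 dB above → 8 dBV.
Stage 2: overshoot 24 dB → 24/6 = 4 dB → -12 dBV.

-12 dBV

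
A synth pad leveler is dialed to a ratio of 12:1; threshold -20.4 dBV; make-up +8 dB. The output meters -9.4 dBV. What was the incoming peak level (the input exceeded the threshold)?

Remove make-up: -9.4 − 8 = -17.4 dBV.
That's 3 dB above the -20.4 dBV threshold.
Input overshoot = R × output overshoot = 36 dB → input = -20.4 + 36 = 15.6 dBV.

15.6 dBV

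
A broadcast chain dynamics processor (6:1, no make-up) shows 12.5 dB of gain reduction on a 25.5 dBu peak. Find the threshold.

10.5 dBu

Input is 15 dB above T (since output overshoot × R = input overshoot: (13 − T)·6 = 25.5 − T gives T = 10.5 dBu).
Check: 10.5 + (25.5 − 10.5)/6 = 10.5 + 2.5 = 13 dBu. ✓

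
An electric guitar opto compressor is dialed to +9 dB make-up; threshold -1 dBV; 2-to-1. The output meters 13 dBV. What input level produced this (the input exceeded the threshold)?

9 dBV

Before make-up, the level was 13 − 9 = 4 dBV.
Post-compression overshoot = 4 − (-1) = 5 dB.
Input overshoot = R × output overshoot = 10 dB → input = -1 + 10 = 9 dBV.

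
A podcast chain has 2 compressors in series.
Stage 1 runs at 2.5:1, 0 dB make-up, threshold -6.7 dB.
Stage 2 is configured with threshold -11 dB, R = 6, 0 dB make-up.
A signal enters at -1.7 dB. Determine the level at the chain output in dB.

-9.95 dB

Stage 1: 5 dB above -6.7 dB, reduced 2.5:1 to 2 dB above → -4.7 dB.
Stage 2: overshoot 6.3 dB → 6.3/6 = 1.05 dB → -9.95 dB.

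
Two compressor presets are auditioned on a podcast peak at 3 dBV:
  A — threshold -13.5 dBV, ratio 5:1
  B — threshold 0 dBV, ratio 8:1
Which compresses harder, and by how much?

A, by 10.575 dB

A: 16.5 dB over, compressed to 3.3 dB over, so 13.2 dB of GR.
B: 3 dB over, compressed to 0.375 dB over, so 2.625 dB of GR.
A reduces 10.575 dB more.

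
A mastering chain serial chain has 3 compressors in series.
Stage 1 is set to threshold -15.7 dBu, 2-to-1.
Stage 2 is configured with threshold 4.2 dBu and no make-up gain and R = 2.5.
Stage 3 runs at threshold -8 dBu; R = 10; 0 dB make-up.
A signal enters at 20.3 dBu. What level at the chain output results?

-6.97 dBu

Stage 1: overshoot 36 dB → 36/2 = 18 dB → 2.3 dBu.
Stage 2: below threshold (2.3 ≤ 4.2); passes unchanged; output 2.3 dBu.
Stage 3: 10.3 dB above -8 dBu, reduced 10:1 to 1.03 dB above → -6.97 dBu.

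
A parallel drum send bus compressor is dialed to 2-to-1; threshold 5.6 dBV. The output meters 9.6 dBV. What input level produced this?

13.6 dBV

That's 4 dB above the 5.6 dBV threshold.
Undo the ratio: input overshoot = 4 × 2 = 8 dB, giving input = 13.6 dBV.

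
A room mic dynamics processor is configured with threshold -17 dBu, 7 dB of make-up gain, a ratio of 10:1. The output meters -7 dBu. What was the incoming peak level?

13 dBu

Remove make-up: -7 − 7 = -14 dBu.
The compressed level sits -14 − (-17) = 3 dB over threshold.
Input overshoot = R × output overshoot = 30 dB → input = -17 + 30 = 13 dBu.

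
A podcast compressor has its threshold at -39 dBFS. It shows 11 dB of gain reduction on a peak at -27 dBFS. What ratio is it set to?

12:1

Input overshoot = -27 − (-39) = 12 dB.
Output overshoot = 12 − 11 = 1 dB.
Ratio = input overshoot / output overshoot = 12 / 1 = 12.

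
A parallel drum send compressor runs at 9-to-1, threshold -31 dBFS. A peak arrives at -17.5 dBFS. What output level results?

-29.5 dBFS

The input is 13.5 dB above the -31 dBFS threshold.
At 9:1 the overshoot is divided by 9, leaving 1.5 dB above threshold.
That puts the output at -29.5 dBFS.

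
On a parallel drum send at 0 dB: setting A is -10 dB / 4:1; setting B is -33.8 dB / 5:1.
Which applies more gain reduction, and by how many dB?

A: overshoot 10 dB → output overshoot 2.5 dB → GR 7.5 dB.
B: overshoot 33.8 dB → output overshoot 6.76 dB → GR 27.04 dB.
B reduces 19.54 dB more.

B, by 19.54 dB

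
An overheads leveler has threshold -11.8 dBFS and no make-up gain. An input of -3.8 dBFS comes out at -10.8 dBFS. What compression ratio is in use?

8:1

Input overshoot = -3.8 − (-11.8) = 8 dB; output overshoot = -10.8 − (-11.8) = 1 dB.
Ratio = 8 / 1 = 8.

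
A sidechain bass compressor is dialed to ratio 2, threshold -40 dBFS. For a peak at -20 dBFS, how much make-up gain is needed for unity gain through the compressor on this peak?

10 dB

Overshoot 20 dB → 20/2 = 10 dB after compression, so the compressed level is -40 + 10 = -30 dBFS.
Make-up = target − compressed = -20 − (-30) = 10 dB.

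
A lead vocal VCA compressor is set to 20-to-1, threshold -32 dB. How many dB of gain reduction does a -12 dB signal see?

Overshoot = -12 − (-32) = 20 dB.
After 20:1 compression the overshoot becomes 20/20 = 1 dB.
GR = overshoot in − overshoot out = 20 − 1 = 19 dB.

19 dB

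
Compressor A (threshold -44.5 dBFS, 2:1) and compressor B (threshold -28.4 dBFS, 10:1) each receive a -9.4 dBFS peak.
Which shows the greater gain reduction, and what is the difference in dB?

A: GR = 35.1 − 35.1/2 = 17.55 dB.
B: GR = 19 − 19/10 = 17.1 dB.
Difference: 0.45 dB in favour of A.

A, by 0.45 dB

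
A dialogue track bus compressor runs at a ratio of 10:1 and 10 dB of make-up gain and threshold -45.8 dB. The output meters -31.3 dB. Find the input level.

Stripping the +10 dB make-up gives -41.3 dB at the gain stage.
That's 4.5 dB above the -45.8 dB threshold.
Input overshoot = R × output overshoot = 45 dB → input = -45.8 + 45 = -0.8 dB.

-0.8 dB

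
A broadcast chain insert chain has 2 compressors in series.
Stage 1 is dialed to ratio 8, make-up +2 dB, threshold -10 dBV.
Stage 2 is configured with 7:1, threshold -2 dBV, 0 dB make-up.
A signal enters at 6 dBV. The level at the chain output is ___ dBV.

Stage 1: 16 dB above -10 dBV, reduced 8:1 to 2 dB above → -8 dBV; +2 dB make-up → -6 dBV.
Stage 2: -6 dBV ≤ -2 dBV, so stage 2 doesn't engage; output -6 dBV.

-6 dBV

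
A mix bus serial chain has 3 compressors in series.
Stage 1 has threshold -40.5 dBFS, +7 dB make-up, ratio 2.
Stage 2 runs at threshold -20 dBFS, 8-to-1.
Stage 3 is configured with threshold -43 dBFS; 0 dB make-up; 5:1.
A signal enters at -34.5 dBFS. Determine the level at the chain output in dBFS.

Stage 1: overshoot 6 dB → 6/2 = 3 dB → -37.5 dBFS; +7 dB make-up → -30.5 dBFS.
Stage 2: -30.5 dBFS ≤ -20 dBFS, so stage 2 doesn't engage; output -30.5 dBFS.
Stage 3: 12.5 dB above -43 dBFS, reduced 5:1 to 2.5 dB above → -40.5 dBFS.

-40.5 dBFS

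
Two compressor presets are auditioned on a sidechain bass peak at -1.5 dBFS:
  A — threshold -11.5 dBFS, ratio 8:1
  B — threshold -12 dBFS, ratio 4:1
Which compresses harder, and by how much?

A, by 0.875 dB

A: GR = 10 − 10/8 = 8.75 dB.
B: GR = 10.5 − 10.5/4 = 7.875 dB.
A applies 0.875 dB more gain reduction.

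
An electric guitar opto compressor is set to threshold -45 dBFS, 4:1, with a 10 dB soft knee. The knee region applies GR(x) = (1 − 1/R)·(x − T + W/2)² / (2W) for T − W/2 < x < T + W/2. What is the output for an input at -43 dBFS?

-44.8375 dBFS

x − T + W/2 = -43 − (-45) + 5 = 7.
GR = (1 − 1/4) × 7² / 20 = 0.75 × 49 / 20 = 1.8375 dB.
Output = -43 − 1.8375 = -44.8375 dBFS.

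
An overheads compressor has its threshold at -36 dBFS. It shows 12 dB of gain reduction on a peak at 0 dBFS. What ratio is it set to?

1.5:1

Input overshoot = 0 − (-36) = 36 dB.
Output overshoot = 36 − 12 = 24 dB.
Ratio = input overshoot / output overshoot = 36 / 24 = 1.5.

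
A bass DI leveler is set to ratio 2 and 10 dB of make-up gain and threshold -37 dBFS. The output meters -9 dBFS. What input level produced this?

Before make-up, the level was -9 − 10 = -19 dBFS.
That's 18 dB above the -37 dBFS threshold.
Input overshoot = R × output overshoot = 36 dB → input = -37 + 36 = -1 dBFS.

-1 dBFS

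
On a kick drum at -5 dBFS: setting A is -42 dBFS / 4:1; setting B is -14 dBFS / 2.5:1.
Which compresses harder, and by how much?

A, by 22.35 dB

A: overshoot 37 dB → output overshoot 9.25 dB → GR 27.75 dB.
B: overshoot 9 dB → output overshoot 3.6 dB → GR 5.4 dB.
A applies 22.35 dB more gain reduction.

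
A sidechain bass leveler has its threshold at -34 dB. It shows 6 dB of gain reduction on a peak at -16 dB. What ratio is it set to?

1.5:1

Input overshoot = -16 − (-34) = 18 dB.
Output overshoot = 18 − 6 = 12 dB.
Ratio = input overshoot / output overshoot = 18 / 12 = 1.5.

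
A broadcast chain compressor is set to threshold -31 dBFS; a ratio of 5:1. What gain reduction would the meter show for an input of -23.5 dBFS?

-23.5 dBFS exceeds the threshold by 7.5 dB.
After 5:1 compression the overshoot becomes 7.5/5 = 1.5 dB.
Gain reduction = 7.5 − 1.5 = 6 dB.

6 dB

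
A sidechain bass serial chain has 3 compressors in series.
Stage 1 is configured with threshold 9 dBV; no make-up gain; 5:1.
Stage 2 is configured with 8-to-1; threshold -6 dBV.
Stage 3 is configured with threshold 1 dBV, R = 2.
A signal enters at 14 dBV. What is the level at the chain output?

Stage 1: 5 dB above 9 dBV, reduced 5:1 to 1 dB above → 10 dBV.
Stage 2: 16 dB above -6 dBV, reduced 8:1 to 2 dB above → -4 dBV.
Stage 3: -4 dBV is at or below the 1 dBV threshold — no compression; output -4 dBV.

-4 dBV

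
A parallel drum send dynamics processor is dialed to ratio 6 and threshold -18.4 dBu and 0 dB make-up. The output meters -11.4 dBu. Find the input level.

23.6 dBu

The compressed level sits -11.4 − (-18.4) = 7 dB over threshold.
Undo the ratio: input overshoot = 7 × 6 = 42 dB, giving input = 23.6 dBu.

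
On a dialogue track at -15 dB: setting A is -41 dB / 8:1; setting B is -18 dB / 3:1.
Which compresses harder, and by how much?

A, by 20.75 dB

A: overshoot 26 dB → output overshoot 3.25 dB → GR 22.75 dB.
B: overshoot 3 dB → output overshoot 1 dB → GR 2 dB.
Difference: 20.75 dB in favour of A.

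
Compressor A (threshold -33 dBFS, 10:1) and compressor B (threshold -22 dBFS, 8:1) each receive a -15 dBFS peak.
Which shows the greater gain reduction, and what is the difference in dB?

A, by 10.075 dB

A: GR = 18 − 18/10 = 16.2 dB.
B: GR = 7 − 7/8 = 6.125 dB.
A applies 10.075 dB more gain reduction.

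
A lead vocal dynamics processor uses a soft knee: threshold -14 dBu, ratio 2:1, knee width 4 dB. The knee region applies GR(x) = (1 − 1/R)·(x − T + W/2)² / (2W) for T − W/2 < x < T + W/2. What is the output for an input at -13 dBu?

-13.5625 dBu

x − T + W/2 = -13 − (-14) + 2 = 3.
GR = (1 − 1/2) × 3² / 8 = 0.5 × 9 / 8 = 0.5625 dB.
Output = -13 − 0.5625 = -13.5625 dBu.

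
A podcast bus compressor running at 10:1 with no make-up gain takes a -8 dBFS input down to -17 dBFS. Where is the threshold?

Let T be the threshold. Output overshoot = (input overshoot)/R, so -17 − T = (-8 − T)/10.
10·(-17 − T) = -8 − T → 9·T = -170 − (-8) = -162.
T = -162/9 = -18 dBFS.

-18 dBFS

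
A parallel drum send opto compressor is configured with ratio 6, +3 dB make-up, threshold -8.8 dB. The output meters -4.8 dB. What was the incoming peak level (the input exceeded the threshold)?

-2.8 dB

Before make-up, the level was -4.8 − 3 = -7.8 dB.
That's 1 dB above the -8.8 dB threshold.
Before 6:1 compression the overshoot was 1 × 6 = 6 dB, so input = -8.8 + 6 = -2.8 dB.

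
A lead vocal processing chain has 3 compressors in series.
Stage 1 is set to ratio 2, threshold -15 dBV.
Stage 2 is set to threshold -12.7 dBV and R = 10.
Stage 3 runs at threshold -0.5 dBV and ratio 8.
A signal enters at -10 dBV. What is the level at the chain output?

Stage 1: overshoot 5 dB → 5/2 = 2.5 dB → -12.5 dBV.
Stage 2: -12.5 dBV is 0.2 dB over -12.7 dBV; at 10:1 that becomes 0.02 dB over, giving -12.68 dBV.
Stage 3: below threshold (-12.68 ≤ -0.5); passes unchanged; output -12.68 dBV.

-12.68 dBV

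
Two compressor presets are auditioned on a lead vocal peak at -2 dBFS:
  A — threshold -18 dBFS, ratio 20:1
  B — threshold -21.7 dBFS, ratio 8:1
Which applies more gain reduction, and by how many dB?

A: 16 dB over, compressed to 0.8 dB over, so 15.2 dB of GR.
B: 19.7 dB over, compressed to 2.4625 dB over, so 17.2375 dB of GR.
B applies 2.0375 dB more gain reduction.

B, by 2.0375 dB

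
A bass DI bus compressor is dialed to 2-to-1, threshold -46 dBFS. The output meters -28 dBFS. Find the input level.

Post-compression overshoot = -28 − (-46) = 18 dB.
Undo the ratio: input overshoot = 18 × 2 = 36 dB, giving input = -10 dBFS.

-10 dBFS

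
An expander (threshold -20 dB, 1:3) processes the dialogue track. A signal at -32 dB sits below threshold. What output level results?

-56 dB

The input is 12 dB below the -20 dB threshold.
A 1:3 expander multiplies undershoot by 3: 12 × 3 = 36 dB below threshold.
Output = -20 − 36 = -56 dB.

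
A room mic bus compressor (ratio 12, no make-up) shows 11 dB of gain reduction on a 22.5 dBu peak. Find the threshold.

Gain reduction = 22.5 − 11.5 = 11 dB; output overshoot = GR / (R − 1) = 11 / 11 = 1 dB.
Threshold = output − output overshoot = 11.5 − 1 = 10.5 dBu.

10.5 dBu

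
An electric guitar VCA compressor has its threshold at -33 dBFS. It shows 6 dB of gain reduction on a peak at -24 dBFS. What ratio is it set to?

3:1

Input overshoot = -24 − (-33) = 9 dB.
Output overshoot = 9 − 6 = 3 dB.
Ratio = input overshoot / output overshoot = 9 / 3 = 3.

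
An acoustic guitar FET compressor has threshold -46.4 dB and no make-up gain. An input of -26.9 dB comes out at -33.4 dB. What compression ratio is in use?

Input overshoot = -26.9 − (-46.4) = 19.5 dB; output overshoot = -33.4 − (-46.4) = 13 dB.
Ratio = 19.5 / 13 = 1.5.

1.5:1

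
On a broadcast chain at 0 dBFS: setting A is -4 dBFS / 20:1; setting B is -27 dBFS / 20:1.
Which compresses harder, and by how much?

A: overshoot 4 dB → output overshoot 0.2 dB → GR 3.8 dB.
B: overshoot 27 dB → output overshoot 1.35 dB → GR 25.65 dB.
Difference: 21.85 dB in favour of B.

B, by 21.85 dB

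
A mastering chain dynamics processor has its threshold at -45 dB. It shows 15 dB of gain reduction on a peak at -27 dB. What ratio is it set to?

6:1

Input overshoot = -27 − (-45) = 18 dB.
Output overshoot = 18 − 15 = 3 dB.
Ratio = input overshoot / output overshoot = 18 / 3 = 6.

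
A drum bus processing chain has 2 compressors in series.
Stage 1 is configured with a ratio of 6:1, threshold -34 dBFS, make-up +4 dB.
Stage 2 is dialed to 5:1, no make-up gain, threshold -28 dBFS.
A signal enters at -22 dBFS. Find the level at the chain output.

Stage 1: overshoot 12 dB → 12/6 = 2 dB → -32 dBFS; +4 dB make-up → -28 dBFS.
Stage 2: -28 dBFS ≤ -28 dBFS, so stage 2 doesn't engage; output -28 dBFS.

-28 dBFS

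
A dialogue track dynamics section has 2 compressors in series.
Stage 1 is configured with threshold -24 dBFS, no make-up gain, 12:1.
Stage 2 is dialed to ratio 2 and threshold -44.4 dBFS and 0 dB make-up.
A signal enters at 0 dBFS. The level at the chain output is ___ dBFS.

-33.2 dBFS

Stage 1: 24 dB above -24 dBFS, reduced 12:1 to 2 dB above → -22 dBFS.
Stage 2: 22.4 dB above -44.4 dBFS, reduced 2:1 to 11.2 dB above → -33.2 dBFS.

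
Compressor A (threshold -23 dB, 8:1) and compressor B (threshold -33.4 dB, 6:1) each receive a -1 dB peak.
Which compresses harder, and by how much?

A: overshoot 22 dB → output overshoot 2.75 dB → GR 19.25 dB.
B: overshoot 32.4 dB → output overshoot 5.4 dB → GR 27 dB.
Difference: 7.75 dB in favour of B.

B, by 7.75 dB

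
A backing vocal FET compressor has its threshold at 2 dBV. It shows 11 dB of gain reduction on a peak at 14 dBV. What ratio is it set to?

Input overshoot = 14 − 2 = 12 dB.
Output overshoot = 12 − 11 = 1 dB.
Ratio = input overshoot / output overshoot = 12 / 1 = 12.

12:1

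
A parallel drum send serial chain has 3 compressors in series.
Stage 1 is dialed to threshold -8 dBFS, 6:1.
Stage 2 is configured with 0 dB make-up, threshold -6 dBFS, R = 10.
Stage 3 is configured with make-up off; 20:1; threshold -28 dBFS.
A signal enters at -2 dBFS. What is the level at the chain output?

-26.95 dBFS

Stage 1: overshoot 6 dB → 6/6 = 1 dB → -7 dBFS.
Stage 2: -7 dBFS is at or below the -6 dBFS threshold — no compression; output -7 dBFS.
Stage 3: overshoot 21 dB → 21/20 = 1.05 dB → -26.95 dBFS.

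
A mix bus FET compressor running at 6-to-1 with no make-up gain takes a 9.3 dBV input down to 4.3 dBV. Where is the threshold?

3.3 dBV

Gain reduction = 9.3 − 4.3 = 5 dB; output overshoot = GR / (R − 1) = 5 / 5 = 1 dB.
Threshold = output − output overshoot = 4.3 − 1 = 3.3 dBV.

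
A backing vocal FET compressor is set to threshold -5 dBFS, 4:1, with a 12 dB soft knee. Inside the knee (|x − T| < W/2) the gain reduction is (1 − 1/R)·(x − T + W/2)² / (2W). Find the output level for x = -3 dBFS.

x − T + W/2 = -3 − (-5) + 6 = 8.
GR = (1 − 1/4) × 8² / 24 = 0.75 × 64 / 24 = 2 dB.
Output = -3 − 2 = -5 dBFS.

-5 dBFS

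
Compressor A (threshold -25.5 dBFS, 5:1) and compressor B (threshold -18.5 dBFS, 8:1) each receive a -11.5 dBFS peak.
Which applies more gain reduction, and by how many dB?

A: 14 dB over, compressed to 2.8 dB over, so 11.2 dB of GR.
B: 7 dB over, compressed to 0.875 dB over, so 6.125 dB of GR.
Difference: 5.075 dB in favour of A.

A, by 5.075 dB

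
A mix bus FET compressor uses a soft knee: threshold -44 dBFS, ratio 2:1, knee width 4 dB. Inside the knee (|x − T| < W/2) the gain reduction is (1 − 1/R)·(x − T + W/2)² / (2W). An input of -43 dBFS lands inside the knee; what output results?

x − T + W/2 = -43 − (-44) + 2 = 3.
GR = (1 − 1/2) × 3² / 8 = 0.5 × 9 / 8 = 0.5625 dB.
Output = -43 − 0.5625 = -43.5625 dBFS.

-43.5625 dBFS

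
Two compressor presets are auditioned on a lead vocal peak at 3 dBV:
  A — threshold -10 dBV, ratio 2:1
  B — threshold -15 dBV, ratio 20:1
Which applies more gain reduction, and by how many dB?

B, by 10.6 dB

A: overshoot 13 dB → output overshoot 6.5 dB → GR 6.5 dB.
B: overshoot 18 dB → output overshoot 0.9 dB → GR 17.1 dB.
B applies 10.6 dB more gain reduction.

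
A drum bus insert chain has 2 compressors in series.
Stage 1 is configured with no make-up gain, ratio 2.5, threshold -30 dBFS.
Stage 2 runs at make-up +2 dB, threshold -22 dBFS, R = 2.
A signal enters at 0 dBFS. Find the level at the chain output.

Stage 1: 0 dBFS is 30 dB over -30 dBFS; at 2.5:1 that becomes 12 dB over, giving -18 dBFS.
Stage 2: 4 dB above -22 dBFS, reduced 2:1 to 2 dB above → -20 dBFS; +2 dB make-up → -18 dBFS.

-18 dBFS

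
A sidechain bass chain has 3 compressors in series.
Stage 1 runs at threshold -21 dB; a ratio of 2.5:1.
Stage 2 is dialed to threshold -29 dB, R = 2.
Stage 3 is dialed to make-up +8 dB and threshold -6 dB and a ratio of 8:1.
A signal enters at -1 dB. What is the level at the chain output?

-13 dB

Stage 1: overshoot 20 dB → 20/2.5 = 8 dB → -13 dB.
Stage 2: -13 dB is 16 dB over -29 dB; at 2:1 that becomes 8 dB over, giving -21 dB.
Stage 3: -21 dB ≤ -6 dB, so stage 3 doesn't engage; make-up brings it to -13 dB.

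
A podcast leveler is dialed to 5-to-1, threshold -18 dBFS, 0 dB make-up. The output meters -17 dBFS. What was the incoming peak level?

-13 dBFS

Post-compression overshoot = -17 − (-18) = 1 dB.
Before 5:1 compression the overshoot was 1 × 5 = 5 dB, so input = -18 + 5 = -13 dBFS.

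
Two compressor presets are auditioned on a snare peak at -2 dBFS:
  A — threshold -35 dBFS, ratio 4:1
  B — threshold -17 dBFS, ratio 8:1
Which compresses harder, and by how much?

A, by 11.625 dB

A: 33 dB over, compressed to 8.25 dB over, so 24.75 dB of GR.
B: 15 dB over, compressed to 1.875 dB over, so 13.125 dB of GR.
A reduces 11.625 dB more.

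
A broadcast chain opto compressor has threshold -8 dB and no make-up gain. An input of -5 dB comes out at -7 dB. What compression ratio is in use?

3:1

Input overshoot = -5 − (-8) = 3 dB; output overshoot = -7 − (-8) = 1 dB.
Ratio = 3 / 1 = 3.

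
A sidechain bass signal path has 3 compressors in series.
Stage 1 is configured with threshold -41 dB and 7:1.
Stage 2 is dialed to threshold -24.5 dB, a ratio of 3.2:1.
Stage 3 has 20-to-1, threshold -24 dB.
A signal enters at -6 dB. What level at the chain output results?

-36 dB

Stage 1: 35 dB above -41 dB, reduced 7:1 to 5 dB above → -36 dB.
Stage 2: -36 dB ≤ -24.5 dB, so stage 2 doesn't engage; output -36 dB.
Stage 3: -36 dB is at or below the -24 dB threshold — no compression; output -36 dB.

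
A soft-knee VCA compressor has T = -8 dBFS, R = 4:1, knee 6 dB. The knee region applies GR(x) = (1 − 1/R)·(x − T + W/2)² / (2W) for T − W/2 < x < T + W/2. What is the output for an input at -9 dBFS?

x − T + W/2 = -9 − (-8) + 3 = 2.
GR = (1 − 1/4) × 2² / 12 = 0.75 × 4 / 12 = 0.25 dB.
Output = -9 − 0.25 = -9.25 dBFS.

-9.25 dBFS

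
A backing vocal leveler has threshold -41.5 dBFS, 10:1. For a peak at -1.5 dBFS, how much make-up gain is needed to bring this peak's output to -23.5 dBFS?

The peak compresses to -41.5 + 40/10 = -37.5 dBFS.
To reach -23.5 dBFS requires -23.5 − (-37.5) = 14 dB of make-up.

14 dB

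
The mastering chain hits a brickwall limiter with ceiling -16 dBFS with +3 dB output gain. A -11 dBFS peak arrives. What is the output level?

The limiter clamps the peak to its -16 dBFS ceiling.
Output gain then adds 3 dB: -16 + 3 = -13 dBFS.

-13 dBFS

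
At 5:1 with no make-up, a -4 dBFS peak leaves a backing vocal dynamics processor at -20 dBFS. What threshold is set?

-24 dBFS

Let T be the threshold. Output overshoot = (input overshoot)/R, so -20 − T = (-4 − T)/5.
5·(-20 − T) = -4 − T → 4·T = -100 − (-4) = -96.
T = -96/4 = -24 dBFS.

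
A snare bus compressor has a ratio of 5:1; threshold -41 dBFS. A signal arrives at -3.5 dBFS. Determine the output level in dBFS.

-33.5 dBFS

The input is 37.5 dB above the -41 dBFS threshold.
5:1 compression reduces that to 37.5/5 = 7.5 dB over.
That puts the output at -33.5 dBFS.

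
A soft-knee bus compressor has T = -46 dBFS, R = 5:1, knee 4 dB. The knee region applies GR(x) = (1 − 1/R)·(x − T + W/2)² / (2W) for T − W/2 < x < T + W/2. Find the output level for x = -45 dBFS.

x − T + W/2 = -45 − (-46) + 2 = 3.
GR = (1 − 1/5) × 3² / 8 = 0.8 × 9 / 8 = 0.9 dB.
Output = -45 − 0.9 = -45.9 dBFS.

-45.9 dBFS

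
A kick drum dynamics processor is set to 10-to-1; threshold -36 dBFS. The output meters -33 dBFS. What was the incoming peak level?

-6 dBFS

Post-compression overshoot = -33 − (-36) = 3 dB.
Undo the ratio: input overshoot = 3 × 10 = 30 dB, giving input = -6 dBFS.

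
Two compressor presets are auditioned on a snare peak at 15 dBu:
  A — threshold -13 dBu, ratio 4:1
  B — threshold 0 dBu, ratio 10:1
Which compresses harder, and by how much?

A, by 7.5 dB

A: 28 dB over, compressed to 7 dB over, so 21 dB of GR.
B: 15 dB over, compressed to 1.5 dB over, so 13.5 dB of GR.
A reduces 7.5 dB more.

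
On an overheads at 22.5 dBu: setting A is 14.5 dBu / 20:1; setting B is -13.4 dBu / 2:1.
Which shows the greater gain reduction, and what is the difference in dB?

A: 8 dB over, compressed to 0.4 dB over, so 7.6 dB of GR.
B: 35.9 dB over, compressed to 17.95 dB over, so 17.95 dB of GR.
B applies 10.35 dB more gain reduction.

B, by 10.35 dB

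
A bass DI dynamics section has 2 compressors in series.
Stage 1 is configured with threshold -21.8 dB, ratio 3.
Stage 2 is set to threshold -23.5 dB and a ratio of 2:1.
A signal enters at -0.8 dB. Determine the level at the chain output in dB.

Stage 1: -0.8 dB is 21 dB over -21.8 dB; at 3:1 that becomes 7 dB over, giving -14.8 dB.
Stage 2: overshoot 8.7 dB → 8.7/2 = 4.35 dB → -19.15 dB.

-19.15 dB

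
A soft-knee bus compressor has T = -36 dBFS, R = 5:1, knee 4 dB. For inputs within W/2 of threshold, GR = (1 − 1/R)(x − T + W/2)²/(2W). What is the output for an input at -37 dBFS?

-37.1 dBFS

x − T + W/2 = -37 − (-36) + 2 = 1.
GR = (1 − 1/5) × 1² / 8 = 0.8 × 1 / 8 = 0.1 dB.
Output = -37 − 0.1 = -37.1 dBFS.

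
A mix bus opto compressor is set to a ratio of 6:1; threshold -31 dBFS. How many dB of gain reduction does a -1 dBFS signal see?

25 dB

-1 dBFS exceeds the threshold by 30 dB.
After 6:1 compression the overshoot becomes 30/6 = 5 dB.
GR = overshoot in − overshoot out = 30 − 5 = 25 dB.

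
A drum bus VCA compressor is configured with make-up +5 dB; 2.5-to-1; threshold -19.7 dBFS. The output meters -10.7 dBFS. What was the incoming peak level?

Stripping the +5 dB make-up gives -15.7 dBFS at the gain stage.
That's 4 dB above the -19.7 dBFS threshold.
Before 2.5:1 compression the overshoot was 4 × 2.5 = 10 dB, so input = -19.7 + 10 = -9.7 dBFS.

-9.7 dBFS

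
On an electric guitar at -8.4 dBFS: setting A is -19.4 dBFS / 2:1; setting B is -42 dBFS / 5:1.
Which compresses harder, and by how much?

A: overshoot 11 dB → output overshoot 5.5 dB → GR 5.5 dB.
B: overshoot 33.6 dB → output overshoot 6.72 dB → GR 26.88 dB.
B applies 21.38 dB more gain reduction.

B, by 21.38 dB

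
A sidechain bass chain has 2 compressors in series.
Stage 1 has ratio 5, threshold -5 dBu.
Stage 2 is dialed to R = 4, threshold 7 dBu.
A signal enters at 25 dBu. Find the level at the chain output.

1 dBu

Stage 1: 30 dB above -5 dBu, reduced 5:1 to 6 dB above → 1 dBu.
Stage 2: 1 dBu is at or below the 7 dBu threshold — no compression; output 1 dBu.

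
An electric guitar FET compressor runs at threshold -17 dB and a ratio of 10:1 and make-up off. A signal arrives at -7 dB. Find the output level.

-16 dB

Overshoot: -7 − (-17) = 10 dB.
At 10:1 the overshoot is divided by 10, leaving 1 dB above threshold.
So the level is -17 + 1 = -16 dB.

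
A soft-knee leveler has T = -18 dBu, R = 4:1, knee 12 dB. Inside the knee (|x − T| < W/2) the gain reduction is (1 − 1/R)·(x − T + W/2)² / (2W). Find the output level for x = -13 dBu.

x − T + W/2 = -13 − (-18) + 6 = 11.
GR = (1 − 1/4) × 11² / 24 = 0.75 × 121 / 24 = 3.78125 dB.
Output = -13 − 3.78125 = -16.78125 dBu.

-16.78125 dBu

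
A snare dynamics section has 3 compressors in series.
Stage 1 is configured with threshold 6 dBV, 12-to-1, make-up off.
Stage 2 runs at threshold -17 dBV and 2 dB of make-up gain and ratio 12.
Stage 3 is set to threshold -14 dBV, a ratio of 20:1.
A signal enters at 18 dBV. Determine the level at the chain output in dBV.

Stage 1: overshoot 12 dB → 12/12 = 1 dB → 7 dBV.
Stage 2: 7 dBV is 24 dB over -17 dBV; at 12:1 that becomes 2 dB over, giving -15 dBV; +2 dB make-up → -13 dBV.
Stage 3: overshoot 1 dB → 1/20 = 0.05 dB → -13.95 dBV.

-13.95 dBV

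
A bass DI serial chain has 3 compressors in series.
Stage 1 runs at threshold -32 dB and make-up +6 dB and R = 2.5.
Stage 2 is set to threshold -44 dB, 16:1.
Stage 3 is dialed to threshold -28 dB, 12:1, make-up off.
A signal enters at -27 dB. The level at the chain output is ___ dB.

-42.75 dB

Stage 1: -27 dB is 5 dB over -32 dB; at 2.5:1 that becomes 2 dB over, giving -30 dB; +6 dB make-up → -24 dB.
Stage 2: 20 dB above -44 dB, reduced 16:1 to 1.25 dB above → -42.75 dB.
Stage 3: below threshold (-42.75 ≤ -28); passes unchanged; output -42.75 dB.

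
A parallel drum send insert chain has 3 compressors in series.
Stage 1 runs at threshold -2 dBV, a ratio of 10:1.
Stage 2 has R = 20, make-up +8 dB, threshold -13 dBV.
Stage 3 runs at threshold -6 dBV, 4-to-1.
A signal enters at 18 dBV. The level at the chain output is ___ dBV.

-5.5875 dBV

Stage 1: 18 dBV is 20 dB over -2 dBV; at 10:1 that becomes 2 dB over, giving 0 dBV.
Stage 2: 13 dB above -13 dBV, reduced 20:1 to 0.65 dB above → -12.35 dBV; +8 dB make-up → -4.35 dBV.
Stage 3: overshoot 1.65 dB → 1.65/4 = 0.4125 dB → -5.5875 dBV.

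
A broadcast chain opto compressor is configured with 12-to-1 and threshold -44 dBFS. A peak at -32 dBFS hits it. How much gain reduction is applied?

11 dB

Overshoot = -32 − (-44) = 12 dB.
A 12:1 ratio leaves 1 dB of that excess.
GR = overshoot in − overshoot out = 12 − 1 = 11 dB.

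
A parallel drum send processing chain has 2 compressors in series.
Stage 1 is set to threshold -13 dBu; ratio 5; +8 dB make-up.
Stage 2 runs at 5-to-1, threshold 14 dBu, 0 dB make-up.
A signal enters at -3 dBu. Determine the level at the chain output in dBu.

Stage 1: -3 dBu is 10 dB over -13 dBu; at 5:1 that becomes 2 dB over, giving -11 dBu; +8 dB make-up → -3 dBu.
Stage 2: -3 dBu is at or below the 14 dBu threshold — no compression; output -3 dBu.

-3 dBu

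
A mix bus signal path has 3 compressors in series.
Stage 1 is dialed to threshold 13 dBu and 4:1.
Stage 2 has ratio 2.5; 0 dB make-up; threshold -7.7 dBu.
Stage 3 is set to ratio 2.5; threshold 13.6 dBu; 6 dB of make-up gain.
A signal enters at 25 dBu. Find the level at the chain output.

Stage 1: 12 dB above 13 dBu, reduced 4:1 to 3 dB above → 16 dBu.
Stage 2: 16 dBu is 23.7 dB over -7.7 dBu; at 2.5:1 that becomes 9.48 dB over, giving 1.78 dBu.
Stage 3: 1.78 dBu ≤ 13.6 dBu, so stage 3 doesn't engage; make-up brings it to 7.78 dBu.

7.78 dBu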